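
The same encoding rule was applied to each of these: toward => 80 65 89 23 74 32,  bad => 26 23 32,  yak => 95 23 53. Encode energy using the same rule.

35 62 35 74 41 95

The formula is n = 3×(alphabet index, a=1) + 20.
For energy: e=5→35, n=14→62, e=5→35, r=18→74, g=7→41, y=25→95.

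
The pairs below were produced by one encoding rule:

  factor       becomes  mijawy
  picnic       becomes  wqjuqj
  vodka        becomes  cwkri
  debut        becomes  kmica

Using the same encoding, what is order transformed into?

wykmy

The shift depends on letter class: consonant f→m is +7, but vowel a→i is +8. The rule splits by letter class: vowels +8, consonants +7.
Applying it to order: o(vowel)+8=w, r(cons)+7=y, d(cons)+7=k, e(vowel)+8=m, r(cons)+7=y.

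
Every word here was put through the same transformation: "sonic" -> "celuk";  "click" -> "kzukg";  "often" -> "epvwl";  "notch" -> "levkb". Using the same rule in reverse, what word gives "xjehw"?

s(18)→c(2) and o(14)→e(4) fit y≡19x+24 (mod 26); the inverse of 19 mod 26 is 11. Treating letters as 0–25, the rule is x ↦ 19x + 24 (mod 26).
Decoding xjehw: x(23)→11·(23−24)≡15=p; j(9)→11·(9−24)≡17=r; e(4)→11·(4−24)≡14=o; h(7)→11·(7−24)≡21=v; w(22)→11·(22−24)≡4=e (all mod 26).

prove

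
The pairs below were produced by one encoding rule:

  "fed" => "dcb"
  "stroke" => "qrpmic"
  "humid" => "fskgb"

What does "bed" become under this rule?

zcb

Compare letters: f→d is +24, e→c is +24, d→b is +24 — a constant shift. This is a Caesar cipher with shift 24.
For bed: b+24=z, e+24=c, d+24=b.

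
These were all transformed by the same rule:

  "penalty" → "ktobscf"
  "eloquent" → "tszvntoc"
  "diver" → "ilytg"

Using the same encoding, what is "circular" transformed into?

Each letter's alphabet position (a=0..z=25) is mapped through 11·x+1 mod 26 — an affine cipher.
For circular: c(2)→11·2+1≡23=x; i(8)→11·8+1≡11=l; r(17)→11·17+1≡6=g; c(2)→11·2+1≡23=x; u(20)→11·20+1≡13=n; l(11)→11·11+1≡18=s; a(0)→11·0+1≡1=b; r(17)→11·17+1≡6=g (all mod 26).

xlgxnsbg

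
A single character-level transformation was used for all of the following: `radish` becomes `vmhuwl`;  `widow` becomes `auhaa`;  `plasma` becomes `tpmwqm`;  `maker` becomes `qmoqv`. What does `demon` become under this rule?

The shift depends on letter class: consonant r→v is +4, but vowel a→m is +12. Vowels shift forward by 12 and consonants shift forward by 4.
For demon: d(cons)+4=h, e(vowel)+12=q, m(cons)+4=q, o(vowel)+12=a, n(cons)+4=r.

hqqar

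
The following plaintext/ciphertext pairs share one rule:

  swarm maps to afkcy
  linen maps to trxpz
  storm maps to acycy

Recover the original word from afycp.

sword

Each letter shifts forward by (position + 8), i.e. 8, 9, 10, … — the shift grows by one for each successive letter.
Reversing it on afycp: a−8=s, f−9=w, y−10=o, c−11=r, p−12=d.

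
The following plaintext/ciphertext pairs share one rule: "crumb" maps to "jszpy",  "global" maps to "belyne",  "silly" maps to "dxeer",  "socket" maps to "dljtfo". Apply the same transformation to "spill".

dwxee

c(2)→j(9) and r(17)→s(18) fit y≡11x+13 (mod 26); the inverse of 11 mod 26 is 19. This is an affine cipher: with a=0,…,z=25, each position x becomes (11x+13) mod 26.
For spill: s(18)→11·18+13≡3=d; p(15)→11·15+13≡22=w; i(8)→11·8+13≡23=x; l(11)→11·11+13≡4=e; l(11)→11·11+13≡4=e (all mod 26).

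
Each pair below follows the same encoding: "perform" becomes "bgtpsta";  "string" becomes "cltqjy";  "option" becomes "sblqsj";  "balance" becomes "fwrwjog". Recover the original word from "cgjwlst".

p(15)→b(1) and e(4)→g(6) fit y≡9x+22 (mod 26); the inverse of 9 mod 26 is 3. This is an affine cipher: with a=0,…,z=25, each position x becomes (9x+22) mod 26.
Undoing it on cgjwlst: c(2)→3·(2−22)≡18=s; g(6)→3·(6−22)≡4=e; j(9)→3·(9−22)≡13=n; w(22)→3·(22−22)≡0=a; l(11)→3·(11−22)≡19=t; s(18)→3·(18−22)≡14=o; t(19)→3·(19−22)≡17=r (all mod 26).

senator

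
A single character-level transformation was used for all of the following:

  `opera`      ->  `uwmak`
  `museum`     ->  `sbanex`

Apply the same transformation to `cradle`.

iyimvp

In opera: o→u is +6, p→w is +7, e→m is +8, r→a is +9 — the shift increases by 1 each position. Letter i (0-indexed) is shifted by i+6, so successive shifts are 6, 7, 8, ….
Applying it to cradle: c+6=i, r+7=y, a+8=i, d+9=m, l+10=v, e+11=p.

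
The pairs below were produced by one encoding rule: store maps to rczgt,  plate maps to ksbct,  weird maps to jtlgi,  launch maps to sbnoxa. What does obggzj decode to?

narrow

s(18)→r(17) and t(19)→c(2) fit y≡11x+1 (mod 26); the inverse of 11 mod 26 is 19. Each letter's alphabet position (a=0..z=25) is mapped through 11·x+1 mod 26 — an affine cipher.
Decoding obggzj: o(14)→19·(14−1)≡13=n; b(1)→19·(1−1)≡0=a; g(6)→19·(6−1)≡17=r; g(6)→19·(6−1)≡17=r; z(25)→19·(25−1)≡14=o; j(9)→19·(9−1)≡22=w (all mod 26).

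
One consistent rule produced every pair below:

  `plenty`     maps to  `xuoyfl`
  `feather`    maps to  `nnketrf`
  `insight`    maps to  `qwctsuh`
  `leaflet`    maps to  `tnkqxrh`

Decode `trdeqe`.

Each letter shifts forward by (position + 8), i.e. 8, 9, 10, … — the shift grows by one for each successive letter.
Reversing it on trdeqe: t−8=l, r−9=i, d−10=t, e−11=t, q−12=e, e−13=r.

litter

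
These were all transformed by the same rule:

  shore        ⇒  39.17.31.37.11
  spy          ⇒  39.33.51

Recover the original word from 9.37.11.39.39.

s(#19)→39 and h(#8)→17: differences scale by 2, so n = 2·pos + 1. With a=1..z=26, the number is 2·pos + 1.
Decoding 9.37.11.39.39: 9→(9−1)÷2=4=d, 37→(37−1)÷2=18=r, 11→(11−1)÷2=5=e, 39→(39−1)÷2=19=s, 39→(39−1)÷2=19=s.

dress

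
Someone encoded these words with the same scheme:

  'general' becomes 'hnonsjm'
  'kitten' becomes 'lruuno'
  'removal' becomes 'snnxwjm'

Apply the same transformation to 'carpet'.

djsqnu

The rule splits by letter class: vowels +9, consonants +1.
Applying it to carpet: c(cons)+1=d, a(vowel)+9=j, r(cons)+1=s, p(cons)+1=q, e(vowel)+9=n, t(cons)+1=u.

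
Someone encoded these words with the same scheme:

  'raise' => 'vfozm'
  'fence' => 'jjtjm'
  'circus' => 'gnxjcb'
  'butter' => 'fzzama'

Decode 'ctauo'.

young

In raise: r→v is +4, a→f is +5, i→o is +6, s→z is +7 — the shift increases by 1 each position. The shift increases by 1 at each position, starting from +4: 4, 5, 6, ….
Undoing it on ctauo: c−4=y, t−5=o, a−6=u, u−7=n, o−8=g.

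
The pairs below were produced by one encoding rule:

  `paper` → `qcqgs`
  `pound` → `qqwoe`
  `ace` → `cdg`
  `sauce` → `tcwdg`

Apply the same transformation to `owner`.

The shift depends on letter class: consonant p→q is +1, but vowel a→c is +2. The rule splits by letter class: vowels +2, consonants +1.
Applying it to owner: o(vowel)+2=q, w(cons)+1=x, n(cons)+1=o, e(vowel)+2=g, r(cons)+1=s.

qxogs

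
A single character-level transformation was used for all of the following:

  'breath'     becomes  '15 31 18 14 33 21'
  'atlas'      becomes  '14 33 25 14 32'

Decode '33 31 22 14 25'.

trial

b is letter #2 and maps to 15: an offset of 13. The number is (letter's place in the alphabet, a=1) + 13.
Decoding 33 31 22 14 25: 33→(33−13)÷1=20=t, 31→(31−13)÷1=18=r, 22→(22−13)÷1=9=i, 14→(14−13)÷1=1=a, 25→(25−13)÷1=12=l.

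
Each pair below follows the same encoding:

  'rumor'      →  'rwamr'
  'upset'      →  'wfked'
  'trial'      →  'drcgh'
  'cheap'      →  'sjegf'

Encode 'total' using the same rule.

dmdgh

r(17)→r(17) and u(20)→w(22) fit y≡19x+6 (mod 26); the inverse of 19 mod 26 is 11. This is an affine cipher: with a=0,…,z=25, each position x becomes (19x+6) mod 26.
For total: t(19)→19·19+6≡3=d; o(14)→19·14+6≡12=m; t(19)→19·19+6≡3=d; a(0)→19·0+6≡6=g; l(11)→19·11+6≡7=h (all mod 26).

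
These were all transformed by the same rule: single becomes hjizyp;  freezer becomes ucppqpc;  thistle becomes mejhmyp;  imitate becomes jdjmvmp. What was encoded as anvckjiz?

boarding

s(18)→h(7) and i(8)→j(9) fit y≡5x+21 (mod 26); the inverse of 5 mod 26 is 21. Treating letters as 0–25, the rule is x ↦ 5x + 21 (mod 26).
Reversing it on anvckjiz: a(0)→21·(0−21)≡1=b; n(13)→21·(13−21)≡14=o; v(21)→21·(21−21)≡0=a; c(2)→21·(2−21)≡17=r; k(10)→21·(10−21)≡3=d; j(9)→21·(9−21)≡8=i; i(8)→21·(8−21)≡13=n; z(25)→21·(25−21)≡6=g (all mod 26).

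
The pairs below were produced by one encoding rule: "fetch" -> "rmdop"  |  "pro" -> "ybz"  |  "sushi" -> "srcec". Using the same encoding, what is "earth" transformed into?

rdbko

The output letters match the input read backwards, each shifted +10: fetch reversed is hctef. Two steps: reverse the string, then apply a Caesar shift of +10.
For earth: reverse → htrae; then shift: h+10=r, t+10=d, r+10=b, a+10=k, e+10=o.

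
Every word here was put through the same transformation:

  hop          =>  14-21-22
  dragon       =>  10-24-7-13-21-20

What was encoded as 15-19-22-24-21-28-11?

improve

h is letter #8 and maps to 14: an offset of 6. Letters become their 1-based position plus 6 (so a→7, b→8, …).
Reversing it on 15-19-22-24-21-28-11: 15→(15−6)÷1=9=i, 19→(19−6)÷1=13=m, 22→(22−6)÷1=16=p, 24→(24−6)÷1=18=r, 21→(21−6)÷1=15=o, 28→(28−6)÷1=22=v, 11→(11−6)÷1=5=e.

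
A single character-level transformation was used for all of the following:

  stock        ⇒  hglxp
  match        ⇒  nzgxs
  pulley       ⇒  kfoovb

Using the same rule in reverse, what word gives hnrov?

Each pair mirrors across the alphabet (s↔h, t↔g, o↔l): positions sum to 25. Each letter is replaced by its mirror in the alphabet: a↔z, b↔y, c↔x, and so on (the Atbash cipher).
Decoding hnrov: h↔s, n↔m, r↔i, o↔l, v↔e.

smile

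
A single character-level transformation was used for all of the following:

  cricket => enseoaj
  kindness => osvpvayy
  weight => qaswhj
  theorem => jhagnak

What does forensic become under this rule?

lgnavyse

c(2)→e(4) and r(17)→n(13) fit y≡11x+8 (mod 26); the inverse of 11 mod 26 is 19. Treating letters as 0–25, the rule is x ↦ 11x + 8 (mod 26).
Applying it to forensic: f(5)→11·5+8≡11=l; o(14)→11·14+8≡6=g; r(17)→11·17+8≡13=n; e(4)→11·4+8≡0=a; n(13)→11·13+8≡21=v; s(18)→11·18+8≡24=y; i(8)→11·8+8≡18=s; c(2)→11·2+8≡4=e (all mod 26).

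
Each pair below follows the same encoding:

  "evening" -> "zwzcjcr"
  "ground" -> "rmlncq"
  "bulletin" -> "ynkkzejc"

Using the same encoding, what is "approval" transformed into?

puumlwpk

e(4)→z(25) and v(21)→w(22) fit y≡9x+15 (mod 26); the inverse of 9 mod 26 is 3. Each letter's alphabet position (a=0..z=25) is mapped through 9·x+15 mod 26 — an affine cipher.
On approval: a(0)→9·0+15≡15=p; p(15)→9·15+15≡20=u; p(15)→9·15+15≡20=u; r(17)→9·17+15≡12=m; o(14)→9·14+15≡11=l; v(21)→9·21+15≡22=w; a(0)→9·0+15≡15=p; l(11)→9·11+15≡10=k (all mod 26).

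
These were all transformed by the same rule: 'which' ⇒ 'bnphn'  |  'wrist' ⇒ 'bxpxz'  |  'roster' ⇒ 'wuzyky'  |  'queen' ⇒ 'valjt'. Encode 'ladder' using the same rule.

qgkiky

Shifts by position in which: pos 0: w→b (+5), pos 1: h→n (+6), pos 2: i→p (+7), pos 3: c→h (+5), pos 4: h→n (+6) — repeating every 3. A repeating key of period 3 is used — shifts +5, +6, +7 over and over.
For ladder: l+5=q, a+6=g, d+7=k, d+5=i, e+6=k, r+7=y.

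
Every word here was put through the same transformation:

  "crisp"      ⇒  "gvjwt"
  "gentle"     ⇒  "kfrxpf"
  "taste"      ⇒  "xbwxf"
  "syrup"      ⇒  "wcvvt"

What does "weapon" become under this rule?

The shift depends on letter class: consonant c→g is +4, but vowel i→j is +1. The rule splits by letter class: vowels +1, consonants +4.
Applying it to weapon: w(cons)+4=a, e(vowel)+1=f, a(vowel)+1=b, p(cons)+4=t, o(vowel)+1=p, n(cons)+4=r.

afbtpr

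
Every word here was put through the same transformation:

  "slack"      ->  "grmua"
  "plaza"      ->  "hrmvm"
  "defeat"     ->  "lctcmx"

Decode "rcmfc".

s(18)→g(6) and l(11)→r(17) fit y≡17x+12 (mod 26); the inverse of 17 mod 26 is 23. Treating letters as 0–25, the rule is x ↦ 17x + 12 (mod 26).
Undoing it on rcmfc: r(17)→23·(17−12)≡11=l; c(2)→23·(2−12)≡4=e; m(12)→23·(12−12)≡0=a; f(5)→23·(5−12)≡21=v; c(2)→23·(2−12)≡4=e (all mod 26).

leave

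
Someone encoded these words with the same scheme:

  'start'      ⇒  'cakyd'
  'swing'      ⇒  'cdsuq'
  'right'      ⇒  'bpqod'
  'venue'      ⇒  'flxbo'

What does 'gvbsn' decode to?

Shifts by position in start: pos 0: s→c (+10), pos 1: t→a (+7), pos 2: a→k (+10), pos 3: r→y (+7) — repeating every 2. It's a Vigenère-style cipher with numeric key [10,7]: position i shifts by key[i mod 2].
Decoding gvbsn: g−10=w, v−7=o, b−10=r, s−7=l, n−10=d.

world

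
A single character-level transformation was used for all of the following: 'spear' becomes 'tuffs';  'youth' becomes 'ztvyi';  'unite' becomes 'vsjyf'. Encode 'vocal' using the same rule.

Shifts by position in spear: pos 0: s→t (+1), pos 1: p→u (+5), pos 2: e→f (+1), pos 3: a→f (+5) — repeating every 2. A repeating key of period 2 is used — shifts +1, +5 over and over.
For vocal: v+1=w, o+5=t, c+1=d, a+5=f, l+1=m.

wtdfm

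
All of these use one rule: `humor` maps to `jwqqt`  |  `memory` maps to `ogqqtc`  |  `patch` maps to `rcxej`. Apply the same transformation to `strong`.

uvvqpk

Shifts by position in humor: pos 0: h→j (+2), pos 1: u→w (+2), pos 2: m→q (+4), pos 3: o→q (+2), pos 4: r→t (+2) — repeating every 3. The shifts repeat in a cycle of length 3: positions 0,1,… shift by +2, +2, +4, then the pattern repeats.
Applying it to strong: s+2=u, t+2=v, r+4=v, o+2=q, n+2=p, g+4=k.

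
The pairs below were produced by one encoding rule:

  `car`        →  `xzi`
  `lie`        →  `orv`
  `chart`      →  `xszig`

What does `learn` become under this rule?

Each pair mirrors across the alphabet (c↔x, a↔z, r↔i): positions sum to 25. Letters are reflected about the middle of the alphabet (position → 25−position): Atbash.
Applying it to learn: l↔o, e↔v, a↔z, r↔i, n↔m.

ovzim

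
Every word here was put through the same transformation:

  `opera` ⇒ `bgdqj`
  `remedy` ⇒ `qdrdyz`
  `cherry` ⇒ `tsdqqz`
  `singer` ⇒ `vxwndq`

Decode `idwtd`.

fence

o(14)→b(1) and p(15)→g(6) fit y≡5x+9 (mod 26); the inverse of 5 mod 26 is 21. This is an affine cipher: with a=0,…,z=25, each position x becomes (5x+9) mod 26.
Undoing it on idwtd: i(8)→21·(8−9)≡5=f; d(3)→21·(3−9)≡4=e; w(22)→21·(22−9)≡13=n; t(19)→21·(19−9)≡2=c; d(3)→21·(3−9)≡4=e (all mod 26).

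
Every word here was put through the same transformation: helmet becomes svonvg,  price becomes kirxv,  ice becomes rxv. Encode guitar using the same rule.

Each pair mirrors across the alphabet (h↔s, e↔v, l↔o): positions sum to 25. This is the alphabet-reversal cipher (Atbash): a becomes z, b becomes y, etc.
Applying it to guitar: g↔t, u↔f, i↔r, t↔g, a↔z, r↔i.

tfrgzi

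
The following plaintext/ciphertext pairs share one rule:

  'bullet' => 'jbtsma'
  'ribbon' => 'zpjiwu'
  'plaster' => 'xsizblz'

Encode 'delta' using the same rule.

Shifts by position in bullet: pos 0: b→j (+8), pos 1: u→b (+7), pos 2: l→t (+8), pos 3: l→s (+7) — repeating every 2. The shifts repeat in a cycle of length 2: positions 0,1,… shift by +8, +7, then the pattern repeats.
Applying it to delta: d+8=l, e+7=l, l+8=t, t+7=a, a+8=i.

lltai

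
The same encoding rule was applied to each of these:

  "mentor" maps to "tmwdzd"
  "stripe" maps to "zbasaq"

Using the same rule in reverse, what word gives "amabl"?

terra

In mentor: m→t is +7, e→m is +8, n→w is +9, t→d is +10 — the shift increases by 1 each position. Letter i (0-indexed) is shifted by i+7, so successive shifts are 7, 8, 9, ….
Reversing it on amabl: a−7=t, m−8=e, a−9=r, b−10=r, l−11=a.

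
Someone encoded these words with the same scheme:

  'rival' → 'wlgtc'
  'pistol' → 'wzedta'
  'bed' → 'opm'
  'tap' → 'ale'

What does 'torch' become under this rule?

sncze

The output letters match the input read backwards, each shifted +11: rival reversed is lavir. Two steps: reverse the string, then apply a Caesar shift of +11.
On torch: reverse → hcrot; then shift: h+11=s, c+11=n, r+11=c, o+11=z, t+11=e.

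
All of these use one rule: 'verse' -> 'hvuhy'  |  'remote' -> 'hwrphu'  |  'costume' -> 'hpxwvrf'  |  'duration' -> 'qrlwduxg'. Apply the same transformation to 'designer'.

uhqjlvhg

The output letters match the input read backwards, each shifted +3: verse reversed is esrev. The word is reversed, then every letter is shifted forward by 3.
On designer: reverse → rengised; then shift: r+3=u, e+3=h, n+3=q, g+3=j, i+3=l, s+3=v, e+3=h, d+3=g.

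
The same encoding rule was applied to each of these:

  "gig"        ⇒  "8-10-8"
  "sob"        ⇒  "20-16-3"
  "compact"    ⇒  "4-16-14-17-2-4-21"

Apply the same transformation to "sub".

g is letter #7 and maps to 8: an offset of 1. Each letter is replaced by its alphabet position (a=1..z=26) + 1.
Applying it to sub: s=19→20, u=21→22, b=2→3.

20-22-3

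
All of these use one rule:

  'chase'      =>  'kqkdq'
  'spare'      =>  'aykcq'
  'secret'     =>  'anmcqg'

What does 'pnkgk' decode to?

In chase: c→k is +8, h→q is +9, a→k is +10, s→d is +11 — the shift increases by 1 each position. Each letter shifts forward by (position + 8), i.e. 8, 9, 10, … — the shift grows by one for each successive letter.
Decoding pnkgk: p−8=h, n−9=e, k−10=a, g−11=v, k−12=y.

heavy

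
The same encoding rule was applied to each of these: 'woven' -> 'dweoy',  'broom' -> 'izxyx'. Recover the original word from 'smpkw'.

Each letter shifts forward by (position + 7), i.e. 7, 8, 9, … — the shift grows by one for each successive letter.
Decoding smpkw: s−7=l, m−8=e, p−9=g, k−10=a, w−11=l.

legal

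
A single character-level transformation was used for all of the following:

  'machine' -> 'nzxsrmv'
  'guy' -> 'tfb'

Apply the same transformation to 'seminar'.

Each pair mirrors across the alphabet (m↔n, a↔z, c↔x): positions sum to 25. Letters are reflected about the middle of the alphabet (position → 25−position): Atbash.
For seminar: s↔h, e↔v, m↔n, i↔r, n↔m, a↔z, r↔i.

hvnrmzi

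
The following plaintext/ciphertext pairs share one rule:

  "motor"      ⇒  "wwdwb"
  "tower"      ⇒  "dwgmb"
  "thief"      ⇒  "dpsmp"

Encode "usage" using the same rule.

eakoo

Shifts by position in motor: pos 0: m→w (+10), pos 1: o→w (+8), pos 2: t→d (+10), pos 3: o→w (+8) — repeating every 2. A repeating key of period 2 is used — shifts +10, +8 over and over.
On usage: u+10=e, s+8=a, a+10=k, g+8=o, e+10=o.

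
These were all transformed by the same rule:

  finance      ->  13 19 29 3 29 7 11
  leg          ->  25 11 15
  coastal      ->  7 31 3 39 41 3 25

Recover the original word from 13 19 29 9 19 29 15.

finding

f(#6)→13 and i(#9)→19: differences scale by 2, so n = 2·pos + 1. With a=1..z=26, the number is 2·pos + 1.
Undoing it on 13 19 29 9 19 29 15: 13→(13−1)÷2=6=f, 19→(19−1)÷2=9=i, 29→(29−1)÷2=14=n, 9→(9−1)÷2=4=d, 19→(19−1)÷2=9=i, 29→(29−1)÷2=14=n, 15→(15−1)÷2=7=g.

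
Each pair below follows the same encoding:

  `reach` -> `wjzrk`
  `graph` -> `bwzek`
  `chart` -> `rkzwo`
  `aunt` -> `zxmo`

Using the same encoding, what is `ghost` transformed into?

bkvfo

r(17)→w(22) and e(4)→j(9) fit y≡9x+25 (mod 26); the inverse of 9 mod 26 is 3. This is an affine cipher: with a=0,…,z=25, each position x becomes (9x+25) mod 26.
Applying it to ghost: g(6)→9·6+25≡1=b; h(7)→9·7+25≡10=k; o(14)→9·14+25≡21=v; s(18)→9·18+25≡5=f; t(19)→9·19+25≡14=o (all mod 26).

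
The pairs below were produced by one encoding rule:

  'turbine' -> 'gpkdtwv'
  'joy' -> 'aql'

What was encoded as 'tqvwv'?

The output letters match the input read backwards, each shifted +2: turbine reversed is enibrut. The word is reversed, then every letter is shifted forward by 2.
Undoing it on tqvwv: shift back: t−2=r, q−2=o, v−2=t, w−2=u, v−2=t → rotut; then reverse → tutor.

tutor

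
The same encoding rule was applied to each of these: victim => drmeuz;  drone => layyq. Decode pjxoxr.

handle

In victim: v→d is +8, i→r is +9, c→m is +10, t→e is +11 — the shift increases by 1 each position. The shift increases by 1 at each position, starting from +8: 8, 9, 10, ….
Reversing it on pjxoxr: p−8=h, j−9=a, x−10=n, o−11=d, x−12=l, r−13=e.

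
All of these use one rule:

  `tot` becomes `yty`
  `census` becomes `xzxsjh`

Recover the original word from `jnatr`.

movie

The output letters match the input read backwards, each shifted +5: tot reversed is tot. Two steps: reverse the string, then apply a Caesar shift of +5.
Undoing it on jnatr: shift back: j−5=e, n−5=i, a−5=v, t−5=o, r−5=m → eivom; then reverse → movie.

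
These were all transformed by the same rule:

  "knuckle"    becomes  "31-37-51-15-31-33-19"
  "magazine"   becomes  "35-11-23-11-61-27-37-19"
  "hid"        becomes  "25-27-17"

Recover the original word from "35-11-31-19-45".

k(#11)→31 and n(#14)→37: differences scale by 2, so n = 2·pos + 9. The formula is n = 2×(alphabet index, a=1) + 9.
Decoding 35-11-31-19-45: 35→(35−9)÷2=13=m, 11→(11−9)÷2=1=a, 31→(31−9)÷2=11=k, 19→(19−9)÷2=5=e, 45→(45−9)÷2=18=r.

maker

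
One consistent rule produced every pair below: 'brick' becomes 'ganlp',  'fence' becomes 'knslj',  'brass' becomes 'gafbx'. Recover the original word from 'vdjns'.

queen

Shifts by position in brick: pos 0: b→g (+5), pos 1: r→a (+9), pos 2: i→n (+5), pos 3: c→l (+9) — repeating every 2. A repeating key of period 2 is used — shifts +5, +9 over and over.
Undoing it on vdjns: v−5=q, d−9=u, j−5=e, n−9=e, s−5=n.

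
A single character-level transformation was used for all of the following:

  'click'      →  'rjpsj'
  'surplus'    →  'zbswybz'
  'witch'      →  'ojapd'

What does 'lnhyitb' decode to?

umbrage

The word is reversed, then every letter is shifted forward by 7.
Undoing it on lnhyitb: shift back: l−7=e, n−7=g, h−7=a, y−7=r, i−7=b, t−7=m, b−7=u → egarbmu; then reverse → umbrage.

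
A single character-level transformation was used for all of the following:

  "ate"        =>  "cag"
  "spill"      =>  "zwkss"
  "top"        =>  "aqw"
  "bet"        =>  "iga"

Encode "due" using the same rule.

kwg

The shift depends on letter class: consonant t→a is +7, but vowel a→c is +2. Two shifts are in play — +2 for a/e/i/o/u, +7 for every other letter.
For due: d(cons)+7=k, u(vowel)+2=w, e(vowel)+2=g.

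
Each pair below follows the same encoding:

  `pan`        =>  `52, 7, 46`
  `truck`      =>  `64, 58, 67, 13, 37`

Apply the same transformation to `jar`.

With a=1..z=26, the number is 3·pos + 4.
Applying it to jar: j=10→34, a=1→7, r=18→58.

34, 7, 58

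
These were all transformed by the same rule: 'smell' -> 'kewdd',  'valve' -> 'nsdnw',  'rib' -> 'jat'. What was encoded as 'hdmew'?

Compare letters: s→k is +18, m→e is +18, e→w is +18 — a constant shift. This is a Caesar cipher with shift 18.
Undoing it on hdmew: h−18=p, d−18=l, m−18=u, e−18=m, w−18=e.

plume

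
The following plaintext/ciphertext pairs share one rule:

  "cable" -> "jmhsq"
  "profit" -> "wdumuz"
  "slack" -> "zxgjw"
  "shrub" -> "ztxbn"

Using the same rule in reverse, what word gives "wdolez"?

Shifts by position in cable: pos 0: c→j (+7), pos 1: a→m (+12), pos 2: b→h (+6), pos 3: l→s (+7), pos 4: e→q (+12) — repeating every 3. A repeating key of period 3 is used — shifts +7, +12, +6 over and over.
Undoing it on wdolez: w−7=p, d−12=r, o−6=i, l−7=e, e−12=s, z−6=t.

priest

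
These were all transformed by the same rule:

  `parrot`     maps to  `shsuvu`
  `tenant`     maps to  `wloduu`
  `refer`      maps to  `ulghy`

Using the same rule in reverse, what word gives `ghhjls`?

Shifts by position in parrot: pos 0: p→s (+3), pos 1: a→h (+7), pos 2: r→s (+1), pos 3: r→u (+3), pos 4: o→v (+7), pos 5: t→u (+1) — repeating every 3. The shifts repeat in a cycle of length 3: positions 0,1,… shift by +3, +7, +1, then the pattern repeats.
Undoing it on ghhjls: g−3=d, h−7=a, h−1=g, j−3=g, l−7=e, s−1=r.

dagger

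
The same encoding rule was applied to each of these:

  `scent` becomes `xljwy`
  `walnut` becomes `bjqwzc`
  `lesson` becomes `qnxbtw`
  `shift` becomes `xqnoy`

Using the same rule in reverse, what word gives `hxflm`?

Shifts by position in scent: pos 0: s→x (+5), pos 1: c→l (+9), pos 2: e→j (+5), pos 3: n→w (+9) — repeating every 2. A repeating key of period 2 is used — shifts +5, +9 over and over.
Undoing it on hxflm: h−5=c, x−9=o, f−5=a, l−9=c, m−5=h.

coach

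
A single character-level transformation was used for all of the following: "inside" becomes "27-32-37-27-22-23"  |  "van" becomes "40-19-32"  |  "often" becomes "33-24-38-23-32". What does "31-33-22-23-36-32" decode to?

modern

i is letter #9 and maps to 27: an offset of 18. Letters become their 1-based position plus 18 (so a→19, b→20, …).
Undoing it on 31-33-22-23-36-32: 31→(31−18)÷1=13=m, 33→(33−18)÷1=15=o, 22→(22−18)÷1=4=d, 23→(23−18)÷1=5=e, 36→(36−18)÷1=18=r, 32→(32−18)÷1=14=n.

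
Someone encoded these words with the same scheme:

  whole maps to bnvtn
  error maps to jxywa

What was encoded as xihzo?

In whole: w→b is +5, h→n is +6, o→v is +7, l→t is +8 — the shift increases by 1 each position. Letter i (0-indexed) is shifted by i+5, so successive shifts are 5, 6, 7, ….
Decoding xihzo: x−5=s, i−6=c, h−7=a, z−8=r, o−9=f.

scarf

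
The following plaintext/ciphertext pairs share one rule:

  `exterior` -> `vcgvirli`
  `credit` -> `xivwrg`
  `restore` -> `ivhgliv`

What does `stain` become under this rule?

hgzrm

This is the alphabet-reversal cipher (Atbash): a becomes z, b becomes y, etc.
On stain: s↔h, t↔g, a↔z, i↔r, n↔m.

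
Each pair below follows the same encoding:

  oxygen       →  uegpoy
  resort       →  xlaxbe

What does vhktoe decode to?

In oxygen: o→u is +6, x→e is +7, y→g is +8, g→p is +9 — the shift increases by 1 each position. The shift increases by 1 at each position, starting from +6: 6, 7, 8, ….
Reversing it on vhktoe: v−6=p, h−7=a, k−8=c, t−9=k, o−10=e, e−11=t.

packet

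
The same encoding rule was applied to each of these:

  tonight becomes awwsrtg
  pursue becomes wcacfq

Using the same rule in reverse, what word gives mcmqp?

fudge

Letter i (0-indexed) is shifted by i+7, so successive shifts are 7, 8, 9, ….
Decoding mcmqp: m−7=f, c−8=u, m−9=d, q−10=g, p−11=e.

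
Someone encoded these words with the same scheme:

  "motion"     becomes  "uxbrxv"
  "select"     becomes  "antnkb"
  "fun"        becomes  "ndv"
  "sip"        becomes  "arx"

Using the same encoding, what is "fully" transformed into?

Two shifts are in play — +9 for a/e/i/o/u, +8 for every other letter.
On fully: f(cons)+8=n, u(vowel)+9=d, l(cons)+8=t, l(cons)+8=t, y(cons)+8=g.

ndttg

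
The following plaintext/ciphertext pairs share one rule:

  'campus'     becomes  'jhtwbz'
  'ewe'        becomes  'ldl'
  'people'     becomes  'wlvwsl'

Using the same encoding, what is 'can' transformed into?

Compare letters: c→j is +7, a→h is +7, m→t is +7 — a constant shift. Each letter is shifted forward by 7 in the alphabet (a Caesar shift of +7).
On can: c+7=j, a+7=h, n+7=u.

jhu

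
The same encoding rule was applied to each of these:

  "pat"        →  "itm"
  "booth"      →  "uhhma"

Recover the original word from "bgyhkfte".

This is a Caesar cipher with shift 19.
Decoding bgyhkfte: b−19=i, g−19=n, y−19=f, h−19=o, k−19=r, f−19=m, t−19=a, e−19=l.

informal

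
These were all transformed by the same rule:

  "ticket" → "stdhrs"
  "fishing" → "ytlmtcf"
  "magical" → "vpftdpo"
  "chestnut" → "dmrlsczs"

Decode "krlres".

desert

t(19)→s(18) and i(8)→t(19) fit y≡7x+15 (mod 26); the inverse of 7 mod 26 is 15. Treating letters as 0–25, the rule is x ↦ 7x + 15 (mod 26).
Decoding krlres: k(10)→15·(10−15)≡3=d; r(17)→15·(17−15)≡4=e; l(11)→15·(11−15)≡18=s; r(17)→15·(17−15)≡4=e; e(4)→15·(4−15)≡17=r; s(18)→15·(18−15)≡19=t (all mod 26).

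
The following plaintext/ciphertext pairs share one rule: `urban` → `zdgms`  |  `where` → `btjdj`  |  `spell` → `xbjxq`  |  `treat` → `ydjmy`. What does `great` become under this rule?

The shifts repeat in a cycle of length 2: positions 0,1,… shift by +5, +12, then the pattern repeats.
For great: g+5=l, r+12=d, e+5=j, a+12=m, t+5=y.

ldjmy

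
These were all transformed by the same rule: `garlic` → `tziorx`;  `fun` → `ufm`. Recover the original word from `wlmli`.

donor

Each pair mirrors across the alphabet (g↔t, a↔z, r↔i): positions sum to 25. This is the alphabet-reversal cipher (Atbash): a becomes z, b becomes y, etc.
Reversing it on wlmli: w↔d, l↔o, m↔n, l↔o, i↔r.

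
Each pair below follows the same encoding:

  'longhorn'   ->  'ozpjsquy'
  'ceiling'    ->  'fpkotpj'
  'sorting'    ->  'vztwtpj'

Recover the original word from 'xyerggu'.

uncover

Shifts by position in longhorn: pos 0: l→o (+3), pos 1: o→z (+11), pos 2: n→p (+2), pos 3: g→j (+3), pos 4: h→s (+11), pos 5: o→q (+2) — repeating every 3. The shifts repeat in a cycle of length 3: positions 0,1,… shift by +3, +11, +2, then the pattern repeats.
Reversing it on xyerggu: x−3=u, y−11=n, e−2=c, r−3=o, g−11=v, g−2=e, u−3=r.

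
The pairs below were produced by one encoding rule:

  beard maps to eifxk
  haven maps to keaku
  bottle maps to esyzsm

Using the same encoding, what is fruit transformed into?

Letter i (0-indexed) is shifted by i+3, so successive shifts are 3, 4, 5, ….
Applying it to fruit: f+3=i, r+4=v, u+5=z, i+6=o, t+7=a.

ivzoa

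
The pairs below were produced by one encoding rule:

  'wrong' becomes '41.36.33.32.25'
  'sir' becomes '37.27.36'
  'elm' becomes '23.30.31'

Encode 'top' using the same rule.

w is letter #23 and maps to 41: an offset of 18. The number is (letter's place in the alphabet, a=1) + 18.
For top: t=20→38, o=15→33, p=16→34.

38.33.34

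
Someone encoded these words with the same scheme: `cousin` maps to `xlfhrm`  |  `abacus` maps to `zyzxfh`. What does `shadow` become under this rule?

hszwld

Letters are reflected about the middle of the alphabet (position → 25−position): Atbash.
On shadow: s↔h, h↔s, a↔z, d↔w, o↔l, w↔d.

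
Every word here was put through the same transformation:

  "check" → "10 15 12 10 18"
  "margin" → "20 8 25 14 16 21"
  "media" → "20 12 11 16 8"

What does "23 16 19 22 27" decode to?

Each letter is replaced by its alphabet position (a=1..z=26) + 7.
Decoding 23 16 19 22 27: 23→(23−7)÷1=16=p, 16→(16−7)÷1=9=i, 19→(19−7)÷1=12=l, 22→(22−7)÷1=15=o, 27→(27−7)÷1=20=t.

pilot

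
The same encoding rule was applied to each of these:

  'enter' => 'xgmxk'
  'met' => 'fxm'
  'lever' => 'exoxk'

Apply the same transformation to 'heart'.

axtkm

Compare letters: e→x is +19, n→g is +19, t→m is +19 — a constant shift. It's a constant shift of +19 (ROT19).
On heart: h+19=a, e+19=x, a+19=t, r+19=k, t+19=m.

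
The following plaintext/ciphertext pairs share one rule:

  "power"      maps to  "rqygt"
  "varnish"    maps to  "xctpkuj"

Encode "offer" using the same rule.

It's a constant shift of +2 (ROT2).
On offer: o+2=q, f+2=h, f+2=h, e+2=g, r+2=t.

qhhgt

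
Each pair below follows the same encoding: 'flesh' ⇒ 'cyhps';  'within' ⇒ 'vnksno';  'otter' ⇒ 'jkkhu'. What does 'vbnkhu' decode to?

waiter

f(5)→c(2) and l(11)→y(24) fit y≡21x+1 (mod 26); the inverse of 21 mod 26 is 5. Each letter's alphabet position (a=0..z=25) is mapped through 21·x+1 mod 26 — an affine cipher.
Decoding vbnkhu: v(21)→5·(21−1)≡22=w; b(1)→5·(1−1)≡0=a; n(13)→5·(13−1)≡8=i; k(10)→5·(10−1)≡19=t; h(7)→5·(7−1)≡4=e; u(20)→5·(20−1)≡17=r (all mod 26).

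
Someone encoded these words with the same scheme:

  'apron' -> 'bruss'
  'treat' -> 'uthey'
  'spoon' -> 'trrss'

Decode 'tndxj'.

slate

In apron: a→b is +1, p→r is +2, r→u is +3, o→s is +4 — the shift increases by 1 each position. Each letter shifts forward by (position + 1), i.e. 1, 2, 3, … — the shift grows by one for each successive letter.
Undoing it on tndxj: t−1=s, n−2=l, d−3=a, x−4=t, j−5=e.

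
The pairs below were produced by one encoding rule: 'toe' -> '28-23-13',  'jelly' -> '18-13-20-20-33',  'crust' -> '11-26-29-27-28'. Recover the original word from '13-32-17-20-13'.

The number is (letter's place in the alphabet, a=1) + 8.
Decoding 13-32-17-20-13: 13→(13−8)÷1=5=e, 32→(32−8)÷1=24=x, 17→(17−8)÷1=9=i, 20→(20−8)÷1=12=l, 13→(13−8)÷1=5=e.

exile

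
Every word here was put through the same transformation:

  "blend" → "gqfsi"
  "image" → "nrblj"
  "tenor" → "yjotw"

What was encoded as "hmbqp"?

Shifts by position in blend: pos 0: b→g (+5), pos 1: l→q (+5), pos 2: e→f (+1), pos 3: n→s (+5), pos 4: d→i (+5) — repeating every 3. A repeating key of period 3 is used — shifts +5, +5, +1 over and over.
Undoing it on hmbqp: h−5=c, m−5=h, b−1=a, q−5=l, p−5=k.

chalk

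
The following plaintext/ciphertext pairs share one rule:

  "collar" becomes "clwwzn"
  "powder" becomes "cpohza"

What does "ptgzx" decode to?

movie

The output letters match the input read backwards, each shifted +11: collar reversed is ralloc. Two steps: reverse the string, then apply a Caesar shift of +11.
Decoding ptgzx: shift back: p−11=e, t−11=i, g−11=v, z−11=o, x−11=m → eivom; then reverse → movie.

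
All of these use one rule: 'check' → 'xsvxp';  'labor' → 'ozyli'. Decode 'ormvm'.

Each pair mirrors across the alphabet (c↔x, h↔s, e↔v): positions sum to 25. Each letter is replaced by its mirror in the alphabet: a↔z, b↔y, c↔x, and so on (the Atbash cipher).
Undoing it on ormvm: o↔l, r↔i, m↔n, v↔e, m↔n.

linen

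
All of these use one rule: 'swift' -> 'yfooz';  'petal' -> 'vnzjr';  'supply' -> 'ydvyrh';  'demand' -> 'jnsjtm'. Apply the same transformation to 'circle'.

Shifts by position in swift: pos 0: s→y (+6), pos 1: w→f (+9), pos 2: i→o (+6), pos 3: f→o (+9) — repeating every 2. A repeating key of period 2 is used — shifts +6, +9 over and over.
Applying it to circle: c+6=i, i+9=r, r+6=x, c+9=l, l+6=r, e+9=n.

irxlrn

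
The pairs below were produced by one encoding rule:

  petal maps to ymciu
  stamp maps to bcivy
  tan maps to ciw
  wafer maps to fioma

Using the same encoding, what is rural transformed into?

acaiu

The shift depends on letter class: consonant p→y is +9, but vowel e→m is +8. The rule splits by letter class: vowels +8, consonants +9.
Applying it to rural: r(cons)+9=a, u(vowel)+8=c, r(cons)+9=a, a(vowel)+8=i, l(cons)+9=u.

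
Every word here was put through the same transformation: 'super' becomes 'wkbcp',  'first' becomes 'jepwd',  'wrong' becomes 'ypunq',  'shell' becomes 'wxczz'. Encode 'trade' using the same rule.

s(18)→w(22) and u(20)→k(10) fit y≡7x+0 (mod 26); the inverse of 7 mod 26 is 15. Treating letters as 0–25, the rule is x ↦ 7x + 0 (mod 26).
On trade: t(19)→7·19+0≡3=d; r(17)→7·17+0≡15=p; a(0)→7·0+0≡0=a; d(3)→7·3+0≡21=v; e(4)→7·4+0≡2=c (all mod 26).

dpavc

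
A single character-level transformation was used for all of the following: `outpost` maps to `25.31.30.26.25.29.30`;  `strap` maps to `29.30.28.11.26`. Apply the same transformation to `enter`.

o is letter #15 and maps to 25: an offset of 10. Letters become their 1-based position plus 10 (so a→11, b→12, …).
On enter: e=5→15, n=14→24, t=20→30, e=5→15, r=18→28.

15.24.30.15.28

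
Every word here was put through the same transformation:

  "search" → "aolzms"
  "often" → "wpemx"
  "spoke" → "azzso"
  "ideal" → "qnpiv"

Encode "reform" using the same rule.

Shifts by position in search: pos 0: s→a (+8), pos 1: e→o (+10), pos 2: a→l (+11), pos 3: r→z (+8), pos 4: c→m (+10), pos 5: h→s (+11) — repeating every 3. A repeating key of period 3 is used — shifts +8, +10, +11 over and over.
On reform: r+8=z, e+10=o, f+11=q, o+8=w, r+10=b, m+11=x.

zoqwbx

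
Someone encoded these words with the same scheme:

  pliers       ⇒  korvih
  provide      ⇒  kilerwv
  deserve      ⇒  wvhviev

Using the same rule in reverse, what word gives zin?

arm

Each pair mirrors across the alphabet (p↔k, l↔o, i↔r): positions sum to 25. Each letter is replaced by its mirror in the alphabet: a↔z, b↔y, c↔x, and so on (the Atbash cipher).
Reversing it on zin: z↔a, i↔r, n↔m.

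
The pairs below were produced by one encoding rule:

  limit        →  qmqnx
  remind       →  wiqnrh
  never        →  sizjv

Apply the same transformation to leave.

Shifts by position in limit: pos 0: l→q (+5), pos 1: i→m (+4), pos 2: m→q (+4), pos 3: i→n (+5), pos 4: t→x (+4) — repeating every 3. The shifts repeat in a cycle of length 3: positions 0,1,… shift by +5, +4, +4, then the pattern repeats.
For leave: l+5=q, e+4=i, a+4=e, v+5=a, e+4=i.

qieai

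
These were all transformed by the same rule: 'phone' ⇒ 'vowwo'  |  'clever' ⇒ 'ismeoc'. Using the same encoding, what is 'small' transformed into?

ytiuv

In phone: p→v is +6, h→o is +7, o→w is +8, n→w is +9 — the shift increases by 1 each position. Each letter shifts forward by (position + 6), i.e. 6, 7, 8, … — the shift grows by one for each successive letter.
For small: s+6=y, m+7=t, a+8=i, l+9=u, l+10=v.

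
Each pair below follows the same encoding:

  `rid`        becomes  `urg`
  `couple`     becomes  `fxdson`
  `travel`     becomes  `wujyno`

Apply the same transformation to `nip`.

qrs

The shift depends on letter class: consonant r→u is +3, but vowel i→r is +9. The rule splits by letter class: vowels +9, consonants +3.
Applying it to nip: n(cons)+3=q, i(vowel)+9=r, p(cons)+3=s.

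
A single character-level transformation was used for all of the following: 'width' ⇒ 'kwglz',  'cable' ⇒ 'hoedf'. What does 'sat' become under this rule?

wdv

The output letters match the input read backwards, each shifted +3: width reversed is htdiw. Read the word backwards and shift each letter +3.
On sat: reverse → tas; then shift: t+3=w, a+3=d, s+3=v.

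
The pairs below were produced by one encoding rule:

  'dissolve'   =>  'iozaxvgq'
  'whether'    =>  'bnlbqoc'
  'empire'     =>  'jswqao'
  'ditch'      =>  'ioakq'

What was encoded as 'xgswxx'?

saloon

Letter i (0-indexed) is shifted by i+5, so successive shifts are 5, 6, 7, ….
Undoing it on xgswxx: x−5=s, g−6=a, s−7=l, w−8=o, x−9=o, x−10=n.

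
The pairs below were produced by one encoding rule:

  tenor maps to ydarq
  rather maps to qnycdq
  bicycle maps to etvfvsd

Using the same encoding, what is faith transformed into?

untyc

t(19)→y(24) and e(4)→d(3) fit y≡17x+13 (mod 26); the inverse of 17 mod 26 is 23. This is an affine cipher: with a=0,…,z=25, each position x becomes (17x+13) mod 26.
For faith: f(5)→17·5+13≡20=u; a(0)→17·0+13≡13=n; i(8)→17·8+13≡19=t; t(19)→17·19+13≡24=y; h(7)→17·7+13≡2=c (all mod 26).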